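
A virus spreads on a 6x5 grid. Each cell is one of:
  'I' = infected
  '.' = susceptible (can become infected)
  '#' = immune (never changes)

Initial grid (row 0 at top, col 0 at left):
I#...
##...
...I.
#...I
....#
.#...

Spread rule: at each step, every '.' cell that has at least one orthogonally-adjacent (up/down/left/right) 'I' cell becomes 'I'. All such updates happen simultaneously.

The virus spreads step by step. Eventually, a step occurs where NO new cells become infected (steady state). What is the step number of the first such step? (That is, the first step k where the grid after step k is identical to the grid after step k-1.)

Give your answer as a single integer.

Step 0 (initial): 3 infected
Step 1: +4 new -> 7 infected
Step 2: +6 new -> 13 infected
Step 3: +6 new -> 19 infected
Step 4: +3 new -> 22 infected
Step 5: +1 new -> 23 infected
Step 6: +1 new -> 24 infected
Step 7: +0 new -> 24 infected

Answer: 7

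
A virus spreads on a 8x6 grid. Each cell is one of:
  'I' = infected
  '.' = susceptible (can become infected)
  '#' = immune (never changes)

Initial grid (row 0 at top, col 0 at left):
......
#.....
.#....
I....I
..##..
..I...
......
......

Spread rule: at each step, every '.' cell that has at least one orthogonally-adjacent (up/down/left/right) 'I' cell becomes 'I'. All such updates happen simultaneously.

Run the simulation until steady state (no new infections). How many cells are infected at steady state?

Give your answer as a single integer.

Step 0 (initial): 3 infected
Step 1: +9 new -> 12 infected
Step 2: +12 new -> 24 infected
Step 3: +9 new -> 33 infected
Step 4: +6 new -> 39 infected
Step 5: +3 new -> 42 infected
Step 6: +1 new -> 43 infected
Step 7: +1 new -> 44 infected
Step 8: +0 new -> 44 infected

Answer: 44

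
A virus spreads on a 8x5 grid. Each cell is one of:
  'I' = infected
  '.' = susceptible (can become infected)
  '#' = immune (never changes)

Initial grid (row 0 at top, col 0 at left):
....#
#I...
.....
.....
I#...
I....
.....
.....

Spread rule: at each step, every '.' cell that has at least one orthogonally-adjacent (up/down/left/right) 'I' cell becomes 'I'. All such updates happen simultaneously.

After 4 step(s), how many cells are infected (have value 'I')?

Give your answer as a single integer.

Step 0 (initial): 3 infected
Step 1: +6 new -> 9 infected
Step 2: +9 new -> 18 infected
Step 3: +8 new -> 26 infected
Step 4: +6 new -> 32 infected

Answer: 32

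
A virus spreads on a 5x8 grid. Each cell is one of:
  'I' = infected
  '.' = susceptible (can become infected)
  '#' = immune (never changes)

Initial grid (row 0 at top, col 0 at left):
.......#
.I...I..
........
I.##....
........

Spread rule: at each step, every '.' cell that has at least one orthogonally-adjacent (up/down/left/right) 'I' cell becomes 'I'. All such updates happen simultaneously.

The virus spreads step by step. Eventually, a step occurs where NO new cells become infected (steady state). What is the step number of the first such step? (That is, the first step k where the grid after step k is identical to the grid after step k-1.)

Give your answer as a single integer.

Step 0 (initial): 3 infected
Step 1: +11 new -> 14 infected
Step 2: +11 new -> 25 infected
Step 3: +7 new -> 32 infected
Step 4: +4 new -> 36 infected
Step 5: +1 new -> 37 infected
Step 6: +0 new -> 37 infected

Answer: 6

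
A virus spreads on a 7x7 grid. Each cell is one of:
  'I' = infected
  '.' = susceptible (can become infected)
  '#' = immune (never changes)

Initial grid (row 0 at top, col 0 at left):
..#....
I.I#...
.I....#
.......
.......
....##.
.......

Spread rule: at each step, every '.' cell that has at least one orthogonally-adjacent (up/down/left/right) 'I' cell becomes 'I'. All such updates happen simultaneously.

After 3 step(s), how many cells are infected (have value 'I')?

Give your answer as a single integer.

Step 0 (initial): 3 infected
Step 1: +5 new -> 8 infected
Step 2: +5 new -> 13 infected
Step 3: +5 new -> 18 infected

Answer: 18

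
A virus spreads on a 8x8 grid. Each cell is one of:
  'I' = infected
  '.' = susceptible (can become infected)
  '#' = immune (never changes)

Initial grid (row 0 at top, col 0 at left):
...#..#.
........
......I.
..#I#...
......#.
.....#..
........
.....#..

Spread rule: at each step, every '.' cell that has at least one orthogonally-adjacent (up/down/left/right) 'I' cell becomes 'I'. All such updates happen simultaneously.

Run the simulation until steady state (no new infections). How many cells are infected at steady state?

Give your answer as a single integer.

Step 0 (initial): 2 infected
Step 1: +6 new -> 8 infected
Step 2: +10 new -> 18 infected
Step 3: +11 new -> 29 infected
Step 4: +11 new -> 40 infected
Step 5: +10 new -> 50 infected
Step 6: +5 new -> 55 infected
Step 7: +2 new -> 57 infected
Step 8: +0 new -> 57 infected

Answer: 57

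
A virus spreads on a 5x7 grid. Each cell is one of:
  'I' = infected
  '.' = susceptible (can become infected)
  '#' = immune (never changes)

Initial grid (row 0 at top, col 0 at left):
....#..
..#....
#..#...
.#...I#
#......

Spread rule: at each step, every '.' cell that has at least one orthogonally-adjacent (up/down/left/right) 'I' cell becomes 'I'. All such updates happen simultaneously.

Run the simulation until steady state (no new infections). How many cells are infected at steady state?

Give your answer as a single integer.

Answer: 27

Derivation:
Step 0 (initial): 1 infected
Step 1: +3 new -> 4 infected
Step 2: +6 new -> 10 infected
Step 3: +5 new -> 15 infected
Step 4: +4 new -> 19 infected
Step 5: +3 new -> 22 infected
Step 6: +2 new -> 24 infected
Step 7: +2 new -> 26 infected
Step 8: +1 new -> 27 infected
Step 9: +0 new -> 27 infected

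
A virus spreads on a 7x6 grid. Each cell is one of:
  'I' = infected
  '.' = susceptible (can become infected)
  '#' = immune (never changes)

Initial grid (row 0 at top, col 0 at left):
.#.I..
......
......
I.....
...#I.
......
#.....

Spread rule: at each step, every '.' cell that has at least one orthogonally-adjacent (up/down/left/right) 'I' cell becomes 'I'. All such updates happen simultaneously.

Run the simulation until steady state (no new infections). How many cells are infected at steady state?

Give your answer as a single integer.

Answer: 39

Derivation:
Step 0 (initial): 3 infected
Step 1: +9 new -> 12 infected
Step 2: +15 new -> 27 infected
Step 3: +10 new -> 37 infected
Step 4: +2 new -> 39 infected
Step 5: +0 new -> 39 infected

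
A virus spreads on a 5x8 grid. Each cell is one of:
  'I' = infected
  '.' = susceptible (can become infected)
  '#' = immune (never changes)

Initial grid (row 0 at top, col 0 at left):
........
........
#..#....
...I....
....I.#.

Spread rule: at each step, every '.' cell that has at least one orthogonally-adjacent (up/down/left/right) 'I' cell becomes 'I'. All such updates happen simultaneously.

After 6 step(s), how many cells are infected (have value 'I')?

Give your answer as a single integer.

Step 0 (initial): 2 infected
Step 1: +4 new -> 6 infected
Step 2: +5 new -> 11 infected
Step 3: +7 new -> 18 infected
Step 4: +8 new -> 26 infected
Step 5: +7 new -> 33 infected
Step 6: +3 new -> 36 infected

Answer: 36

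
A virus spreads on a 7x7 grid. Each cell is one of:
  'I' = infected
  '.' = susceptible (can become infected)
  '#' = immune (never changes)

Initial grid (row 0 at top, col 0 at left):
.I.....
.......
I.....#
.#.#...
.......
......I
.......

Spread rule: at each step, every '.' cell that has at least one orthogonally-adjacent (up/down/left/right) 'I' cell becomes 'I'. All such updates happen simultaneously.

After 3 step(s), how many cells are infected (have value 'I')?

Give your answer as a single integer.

Step 0 (initial): 3 infected
Step 1: +9 new -> 12 infected
Step 2: +8 new -> 20 infected
Step 3: +10 new -> 30 infected

Answer: 30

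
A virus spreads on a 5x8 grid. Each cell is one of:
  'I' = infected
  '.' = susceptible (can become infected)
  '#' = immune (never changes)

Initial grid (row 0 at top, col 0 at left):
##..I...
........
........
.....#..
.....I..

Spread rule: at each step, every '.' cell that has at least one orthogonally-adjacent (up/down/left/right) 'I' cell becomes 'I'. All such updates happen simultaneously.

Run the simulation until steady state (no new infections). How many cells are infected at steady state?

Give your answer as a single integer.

Answer: 37

Derivation:
Step 0 (initial): 2 infected
Step 1: +5 new -> 7 infected
Step 2: +9 new -> 16 infected
Step 3: +9 new -> 25 infected
Step 4: +6 new -> 31 infected
Step 5: +4 new -> 35 infected
Step 6: +2 new -> 37 infected
Step 7: +0 new -> 37 infected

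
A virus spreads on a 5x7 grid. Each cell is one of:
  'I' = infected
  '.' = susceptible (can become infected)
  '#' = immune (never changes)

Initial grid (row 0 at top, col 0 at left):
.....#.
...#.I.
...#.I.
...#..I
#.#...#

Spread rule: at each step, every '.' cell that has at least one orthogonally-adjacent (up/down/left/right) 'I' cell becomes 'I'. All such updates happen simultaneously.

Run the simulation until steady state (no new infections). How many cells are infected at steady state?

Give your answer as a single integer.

Step 0 (initial): 3 infected
Step 1: +5 new -> 8 infected
Step 2: +4 new -> 12 infected
Step 3: +2 new -> 14 infected
Step 4: +2 new -> 16 infected
Step 5: +2 new -> 18 infected
Step 6: +3 new -> 21 infected
Step 7: +3 new -> 24 infected
Step 8: +2 new -> 26 infected
Step 9: +2 new -> 28 infected
Step 10: +0 new -> 28 infected

Answer: 28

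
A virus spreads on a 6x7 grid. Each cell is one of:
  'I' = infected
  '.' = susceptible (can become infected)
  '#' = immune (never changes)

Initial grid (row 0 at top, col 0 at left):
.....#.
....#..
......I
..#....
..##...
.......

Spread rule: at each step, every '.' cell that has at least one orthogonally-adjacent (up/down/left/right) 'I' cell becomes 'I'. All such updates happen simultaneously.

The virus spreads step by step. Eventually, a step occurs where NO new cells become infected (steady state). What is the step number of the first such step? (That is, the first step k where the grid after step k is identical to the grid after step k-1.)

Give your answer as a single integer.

Answer: 10

Derivation:
Step 0 (initial): 1 infected
Step 1: +3 new -> 4 infected
Step 2: +5 new -> 9 infected
Step 3: +4 new -> 13 infected
Step 4: +5 new -> 18 infected
Step 5: +4 new -> 22 infected
Step 6: +6 new -> 28 infected
Step 7: +5 new -> 33 infected
Step 8: +3 new -> 36 infected
Step 9: +1 new -> 37 infected
Step 10: +0 new -> 37 infected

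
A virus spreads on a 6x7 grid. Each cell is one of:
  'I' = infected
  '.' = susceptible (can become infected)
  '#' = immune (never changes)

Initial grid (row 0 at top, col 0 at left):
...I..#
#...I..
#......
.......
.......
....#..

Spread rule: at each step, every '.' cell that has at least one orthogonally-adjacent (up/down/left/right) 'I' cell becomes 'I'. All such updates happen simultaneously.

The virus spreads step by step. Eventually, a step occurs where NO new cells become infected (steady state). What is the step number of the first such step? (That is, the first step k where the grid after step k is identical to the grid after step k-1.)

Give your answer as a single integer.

Step 0 (initial): 2 infected
Step 1: +5 new -> 7 infected
Step 2: +7 new -> 14 infected
Step 3: +7 new -> 21 infected
Step 4: +5 new -> 26 infected
Step 5: +5 new -> 31 infected
Step 6: +4 new -> 35 infected
Step 7: +2 new -> 37 infected
Step 8: +1 new -> 38 infected
Step 9: +0 new -> 38 infected

Answer: 9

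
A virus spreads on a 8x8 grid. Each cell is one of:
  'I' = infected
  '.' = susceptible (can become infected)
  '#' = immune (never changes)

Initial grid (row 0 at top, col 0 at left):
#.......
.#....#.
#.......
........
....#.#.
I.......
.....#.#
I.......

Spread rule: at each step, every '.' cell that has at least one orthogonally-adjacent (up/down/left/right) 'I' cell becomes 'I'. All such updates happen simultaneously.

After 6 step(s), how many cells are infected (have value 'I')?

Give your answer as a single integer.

Step 0 (initial): 2 infected
Step 1: +4 new -> 6 infected
Step 2: +5 new -> 11 infected
Step 3: +5 new -> 16 infected
Step 4: +6 new -> 22 infected
Step 5: +5 new -> 27 infected
Step 6: +6 new -> 33 infected

Answer: 33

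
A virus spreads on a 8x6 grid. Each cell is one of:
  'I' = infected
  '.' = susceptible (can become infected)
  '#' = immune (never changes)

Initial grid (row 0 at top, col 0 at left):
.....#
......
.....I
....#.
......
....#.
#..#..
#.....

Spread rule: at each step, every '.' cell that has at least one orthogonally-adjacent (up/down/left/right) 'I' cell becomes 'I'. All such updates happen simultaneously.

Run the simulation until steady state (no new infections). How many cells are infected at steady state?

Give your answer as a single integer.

Answer: 42

Derivation:
Step 0 (initial): 1 infected
Step 1: +3 new -> 4 infected
Step 2: +3 new -> 7 infected
Step 3: +6 new -> 13 infected
Step 4: +6 new -> 19 infected
Step 5: +8 new -> 27 infected
Step 6: +6 new -> 33 infected
Step 7: +5 new -> 38 infected
Step 8: +3 new -> 41 infected
Step 9: +1 new -> 42 infected
Step 10: +0 new -> 42 infected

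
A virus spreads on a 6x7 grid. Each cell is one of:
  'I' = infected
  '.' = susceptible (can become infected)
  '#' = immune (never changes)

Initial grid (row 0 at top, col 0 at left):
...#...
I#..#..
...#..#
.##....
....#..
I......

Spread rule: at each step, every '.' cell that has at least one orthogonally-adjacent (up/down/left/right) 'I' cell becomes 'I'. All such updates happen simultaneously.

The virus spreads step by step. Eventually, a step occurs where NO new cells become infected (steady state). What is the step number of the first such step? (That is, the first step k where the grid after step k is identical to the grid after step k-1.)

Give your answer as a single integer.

Answer: 12

Derivation:
Step 0 (initial): 2 infected
Step 1: +4 new -> 6 infected
Step 2: +5 new -> 11 infected
Step 3: +4 new -> 15 infected
Step 4: +3 new -> 18 infected
Step 5: +3 new -> 21 infected
Step 6: +3 new -> 24 infected
Step 7: +3 new -> 27 infected
Step 8: +2 new -> 29 infected
Step 9: +1 new -> 30 infected
Step 10: +2 new -> 32 infected
Step 11: +2 new -> 34 infected
Step 12: +0 new -> 34 infected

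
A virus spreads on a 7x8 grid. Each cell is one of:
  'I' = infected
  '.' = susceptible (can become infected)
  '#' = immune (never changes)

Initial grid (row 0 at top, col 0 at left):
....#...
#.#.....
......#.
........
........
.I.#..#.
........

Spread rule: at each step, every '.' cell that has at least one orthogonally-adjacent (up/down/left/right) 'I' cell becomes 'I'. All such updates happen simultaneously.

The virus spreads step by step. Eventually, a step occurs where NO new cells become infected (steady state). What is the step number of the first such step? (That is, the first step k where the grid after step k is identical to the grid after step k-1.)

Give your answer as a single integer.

Step 0 (initial): 1 infected
Step 1: +4 new -> 5 infected
Step 2: +5 new -> 10 infected
Step 3: +5 new -> 15 infected
Step 4: +6 new -> 21 infected
Step 5: +6 new -> 27 infected
Step 6: +8 new -> 35 infected
Step 7: +6 new -> 41 infected
Step 8: +3 new -> 44 infected
Step 9: +3 new -> 47 infected
Step 10: +2 new -> 49 infected
Step 11: +1 new -> 50 infected
Step 12: +0 new -> 50 infected

Answer: 12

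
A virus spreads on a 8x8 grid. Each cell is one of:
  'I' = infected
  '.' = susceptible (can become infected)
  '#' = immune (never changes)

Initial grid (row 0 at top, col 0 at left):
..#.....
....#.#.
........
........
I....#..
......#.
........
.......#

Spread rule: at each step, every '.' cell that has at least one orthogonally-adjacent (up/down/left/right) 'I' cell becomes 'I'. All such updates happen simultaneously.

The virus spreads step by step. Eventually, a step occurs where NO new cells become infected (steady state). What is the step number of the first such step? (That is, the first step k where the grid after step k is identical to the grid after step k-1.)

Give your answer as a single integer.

Answer: 12

Derivation:
Step 0 (initial): 1 infected
Step 1: +3 new -> 4 infected
Step 2: +5 new -> 9 infected
Step 3: +7 new -> 16 infected
Step 4: +8 new -> 24 infected
Step 5: +7 new -> 31 infected
Step 6: +6 new -> 37 infected
Step 7: +5 new -> 42 infected
Step 8: +7 new -> 49 infected
Step 9: +5 new -> 54 infected
Step 10: +3 new -> 57 infected
Step 11: +1 new -> 58 infected
Step 12: +0 new -> 58 infected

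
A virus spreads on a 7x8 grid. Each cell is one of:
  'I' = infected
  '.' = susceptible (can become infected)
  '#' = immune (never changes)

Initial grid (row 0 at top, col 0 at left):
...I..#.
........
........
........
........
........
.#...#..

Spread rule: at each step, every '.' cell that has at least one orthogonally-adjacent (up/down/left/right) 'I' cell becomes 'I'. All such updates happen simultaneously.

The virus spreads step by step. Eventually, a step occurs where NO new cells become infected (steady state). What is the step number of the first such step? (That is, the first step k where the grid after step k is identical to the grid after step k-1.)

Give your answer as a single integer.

Answer: 11

Derivation:
Step 0 (initial): 1 infected
Step 1: +3 new -> 4 infected
Step 2: +5 new -> 9 infected
Step 3: +6 new -> 15 infected
Step 4: +7 new -> 22 infected
Step 5: +8 new -> 30 infected
Step 6: +9 new -> 39 infected
Step 7: +7 new -> 46 infected
Step 8: +3 new -> 49 infected
Step 9: +3 new -> 52 infected
Step 10: +1 new -> 53 infected
Step 11: +0 new -> 53 infected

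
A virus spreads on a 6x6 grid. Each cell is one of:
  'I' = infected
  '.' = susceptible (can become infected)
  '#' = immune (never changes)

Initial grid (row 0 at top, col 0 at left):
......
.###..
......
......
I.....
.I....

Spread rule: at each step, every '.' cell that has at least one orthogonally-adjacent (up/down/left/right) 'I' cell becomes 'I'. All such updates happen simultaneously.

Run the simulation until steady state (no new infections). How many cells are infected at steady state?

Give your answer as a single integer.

Step 0 (initial): 2 infected
Step 1: +4 new -> 6 infected
Step 2: +4 new -> 10 infected
Step 3: +5 new -> 15 infected
Step 4: +5 new -> 20 infected
Step 5: +4 new -> 24 infected
Step 6: +3 new -> 27 infected
Step 7: +3 new -> 30 infected
Step 8: +2 new -> 32 infected
Step 9: +1 new -> 33 infected
Step 10: +0 new -> 33 infected

Answer: 33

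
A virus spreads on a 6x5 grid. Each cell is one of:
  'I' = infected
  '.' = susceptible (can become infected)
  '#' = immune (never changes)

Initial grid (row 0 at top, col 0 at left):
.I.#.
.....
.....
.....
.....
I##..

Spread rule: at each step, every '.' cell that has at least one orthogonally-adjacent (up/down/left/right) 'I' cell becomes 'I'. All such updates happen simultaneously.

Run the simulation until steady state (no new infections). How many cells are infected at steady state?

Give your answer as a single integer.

Answer: 27

Derivation:
Step 0 (initial): 2 infected
Step 1: +4 new -> 6 infected
Step 2: +5 new -> 11 infected
Step 3: +5 new -> 16 infected
Step 4: +4 new -> 20 infected
Step 5: +5 new -> 25 infected
Step 6: +2 new -> 27 infected
Step 7: +0 new -> 27 infected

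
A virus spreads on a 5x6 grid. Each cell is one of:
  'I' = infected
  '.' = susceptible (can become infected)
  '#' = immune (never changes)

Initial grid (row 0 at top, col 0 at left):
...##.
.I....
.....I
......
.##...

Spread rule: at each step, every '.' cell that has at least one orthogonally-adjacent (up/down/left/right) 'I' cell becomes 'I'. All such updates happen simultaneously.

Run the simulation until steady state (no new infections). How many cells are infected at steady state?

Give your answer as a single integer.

Answer: 26

Derivation:
Step 0 (initial): 2 infected
Step 1: +7 new -> 9 infected
Step 2: +11 new -> 20 infected
Step 3: +4 new -> 24 infected
Step 4: +2 new -> 26 infected
Step 5: +0 new -> 26 infected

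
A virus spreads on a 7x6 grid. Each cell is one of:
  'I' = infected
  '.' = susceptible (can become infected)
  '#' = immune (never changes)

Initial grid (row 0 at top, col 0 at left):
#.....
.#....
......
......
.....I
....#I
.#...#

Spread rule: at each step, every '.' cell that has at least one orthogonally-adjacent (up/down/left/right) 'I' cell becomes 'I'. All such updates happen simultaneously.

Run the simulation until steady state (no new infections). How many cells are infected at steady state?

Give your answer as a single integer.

Step 0 (initial): 2 infected
Step 1: +2 new -> 4 infected
Step 2: +3 new -> 7 infected
Step 3: +5 new -> 12 infected
Step 4: +7 new -> 19 infected
Step 5: +8 new -> 27 infected
Step 6: +5 new -> 32 infected
Step 7: +3 new -> 35 infected
Step 8: +2 new -> 37 infected
Step 9: +0 new -> 37 infected

Answer: 37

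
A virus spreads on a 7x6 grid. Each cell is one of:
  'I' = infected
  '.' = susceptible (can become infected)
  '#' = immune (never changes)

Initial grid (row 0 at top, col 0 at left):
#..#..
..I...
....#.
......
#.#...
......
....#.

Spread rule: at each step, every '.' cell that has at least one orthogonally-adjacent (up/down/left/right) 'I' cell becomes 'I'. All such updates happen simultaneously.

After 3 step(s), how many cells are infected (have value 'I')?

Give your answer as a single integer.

Answer: 16

Derivation:
Step 0 (initial): 1 infected
Step 1: +4 new -> 5 infected
Step 2: +6 new -> 11 infected
Step 3: +5 new -> 16 infected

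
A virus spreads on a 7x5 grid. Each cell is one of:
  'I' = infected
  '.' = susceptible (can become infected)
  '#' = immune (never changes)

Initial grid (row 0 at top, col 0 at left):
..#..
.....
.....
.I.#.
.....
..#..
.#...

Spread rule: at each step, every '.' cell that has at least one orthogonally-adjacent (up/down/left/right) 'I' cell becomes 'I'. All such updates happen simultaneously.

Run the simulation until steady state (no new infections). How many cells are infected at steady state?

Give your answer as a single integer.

Answer: 31

Derivation:
Step 0 (initial): 1 infected
Step 1: +4 new -> 5 infected
Step 2: +6 new -> 11 infected
Step 3: +6 new -> 17 infected
Step 4: +6 new -> 23 infected
Step 5: +5 new -> 28 infected
Step 6: +3 new -> 31 infected
Step 7: +0 new -> 31 infected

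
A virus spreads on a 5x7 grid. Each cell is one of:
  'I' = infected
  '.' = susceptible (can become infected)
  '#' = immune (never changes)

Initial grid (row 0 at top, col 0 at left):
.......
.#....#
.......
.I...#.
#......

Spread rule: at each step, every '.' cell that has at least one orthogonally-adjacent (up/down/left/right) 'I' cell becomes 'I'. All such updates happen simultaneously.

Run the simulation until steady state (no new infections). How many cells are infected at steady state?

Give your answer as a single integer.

Answer: 31

Derivation:
Step 0 (initial): 1 infected
Step 1: +4 new -> 5 infected
Step 2: +4 new -> 9 infected
Step 3: +5 new -> 14 infected
Step 4: +5 new -> 19 infected
Step 5: +5 new -> 24 infected
Step 6: +4 new -> 28 infected
Step 7: +2 new -> 30 infected
Step 8: +1 new -> 31 infected
Step 9: +0 new -> 31 infected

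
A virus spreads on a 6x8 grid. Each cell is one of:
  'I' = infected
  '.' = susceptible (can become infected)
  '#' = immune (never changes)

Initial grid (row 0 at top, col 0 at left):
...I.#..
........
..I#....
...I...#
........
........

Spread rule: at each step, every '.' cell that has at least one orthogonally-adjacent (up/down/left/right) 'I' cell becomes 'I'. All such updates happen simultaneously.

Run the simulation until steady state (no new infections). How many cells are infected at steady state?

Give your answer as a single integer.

Step 0 (initial): 3 infected
Step 1: +8 new -> 11 infected
Step 2: +10 new -> 21 infected
Step 3: +10 new -> 31 infected
Step 4: +6 new -> 37 infected
Step 5: +6 new -> 43 infected
Step 6: +2 new -> 45 infected
Step 7: +0 new -> 45 infected

Answer: 45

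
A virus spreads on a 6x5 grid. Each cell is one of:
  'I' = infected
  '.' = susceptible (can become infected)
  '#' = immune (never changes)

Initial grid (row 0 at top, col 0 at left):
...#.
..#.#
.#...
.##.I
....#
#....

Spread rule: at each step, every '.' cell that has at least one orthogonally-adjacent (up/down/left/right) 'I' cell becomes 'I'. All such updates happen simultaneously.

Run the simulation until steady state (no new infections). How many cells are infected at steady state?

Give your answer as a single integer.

Answer: 21

Derivation:
Step 0 (initial): 1 infected
Step 1: +2 new -> 3 infected
Step 2: +2 new -> 5 infected
Step 3: +4 new -> 9 infected
Step 4: +3 new -> 12 infected
Step 5: +2 new -> 14 infected
Step 6: +1 new -> 15 infected
Step 7: +1 new -> 16 infected
Step 8: +1 new -> 17 infected
Step 9: +2 new -> 19 infected
Step 10: +1 new -> 20 infected
Step 11: +1 new -> 21 infected
Step 12: +0 new -> 21 infected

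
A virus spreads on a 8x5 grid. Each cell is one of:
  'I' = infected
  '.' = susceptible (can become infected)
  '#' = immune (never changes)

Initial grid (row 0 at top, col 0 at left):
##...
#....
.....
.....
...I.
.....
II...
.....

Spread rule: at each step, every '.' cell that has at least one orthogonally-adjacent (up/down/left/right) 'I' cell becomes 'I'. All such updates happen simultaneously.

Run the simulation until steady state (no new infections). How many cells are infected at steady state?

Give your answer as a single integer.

Step 0 (initial): 3 infected
Step 1: +9 new -> 12 infected
Step 2: +9 new -> 21 infected
Step 3: +7 new -> 28 infected
Step 4: +6 new -> 34 infected
Step 5: +3 new -> 37 infected
Step 6: +0 new -> 37 infected

Answer: 37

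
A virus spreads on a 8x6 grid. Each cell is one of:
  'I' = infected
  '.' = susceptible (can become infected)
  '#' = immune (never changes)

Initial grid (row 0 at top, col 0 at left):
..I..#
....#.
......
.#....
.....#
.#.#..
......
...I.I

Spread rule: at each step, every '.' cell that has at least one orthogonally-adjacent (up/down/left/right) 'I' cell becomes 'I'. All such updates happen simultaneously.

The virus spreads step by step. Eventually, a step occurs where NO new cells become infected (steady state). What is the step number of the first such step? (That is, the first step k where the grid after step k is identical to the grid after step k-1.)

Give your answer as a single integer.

Answer: 7

Derivation:
Step 0 (initial): 3 infected
Step 1: +7 new -> 10 infected
Step 2: +9 new -> 19 infected
Step 3: +8 new -> 27 infected
Step 4: +6 new -> 33 infected
Step 5: +6 new -> 39 infected
Step 6: +3 new -> 42 infected
Step 7: +0 new -> 42 infected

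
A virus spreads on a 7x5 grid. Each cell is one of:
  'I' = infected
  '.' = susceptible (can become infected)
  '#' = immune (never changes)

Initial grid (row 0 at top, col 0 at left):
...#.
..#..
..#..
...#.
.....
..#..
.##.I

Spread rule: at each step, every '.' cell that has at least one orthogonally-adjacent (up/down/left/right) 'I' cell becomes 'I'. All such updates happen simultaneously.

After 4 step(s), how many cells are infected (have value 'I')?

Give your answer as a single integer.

Step 0 (initial): 1 infected
Step 1: +2 new -> 3 infected
Step 2: +2 new -> 5 infected
Step 3: +2 new -> 7 infected
Step 4: +2 new -> 9 infected

Answer: 9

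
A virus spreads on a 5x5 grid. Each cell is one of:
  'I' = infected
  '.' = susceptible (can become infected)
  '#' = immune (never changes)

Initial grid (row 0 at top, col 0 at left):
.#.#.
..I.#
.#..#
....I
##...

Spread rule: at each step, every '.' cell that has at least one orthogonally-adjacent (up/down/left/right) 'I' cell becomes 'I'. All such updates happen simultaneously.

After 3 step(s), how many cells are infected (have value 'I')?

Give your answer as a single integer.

Answer: 16

Derivation:
Step 0 (initial): 2 infected
Step 1: +6 new -> 8 infected
Step 2: +4 new -> 12 infected
Step 3: +4 new -> 16 infected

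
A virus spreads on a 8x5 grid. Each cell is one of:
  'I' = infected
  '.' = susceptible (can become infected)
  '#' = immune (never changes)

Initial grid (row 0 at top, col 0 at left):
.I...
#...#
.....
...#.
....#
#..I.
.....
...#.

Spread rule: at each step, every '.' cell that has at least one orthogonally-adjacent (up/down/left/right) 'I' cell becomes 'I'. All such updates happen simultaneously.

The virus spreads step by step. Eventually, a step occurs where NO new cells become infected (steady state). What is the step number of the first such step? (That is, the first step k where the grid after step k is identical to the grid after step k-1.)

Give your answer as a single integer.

Answer: 7

Derivation:
Step 0 (initial): 2 infected
Step 1: +7 new -> 9 infected
Step 2: +7 new -> 16 infected
Step 3: +10 new -> 26 infected
Step 4: +5 new -> 31 infected
Step 5: +2 new -> 33 infected
Step 6: +1 new -> 34 infected
Step 7: +0 new -> 34 infected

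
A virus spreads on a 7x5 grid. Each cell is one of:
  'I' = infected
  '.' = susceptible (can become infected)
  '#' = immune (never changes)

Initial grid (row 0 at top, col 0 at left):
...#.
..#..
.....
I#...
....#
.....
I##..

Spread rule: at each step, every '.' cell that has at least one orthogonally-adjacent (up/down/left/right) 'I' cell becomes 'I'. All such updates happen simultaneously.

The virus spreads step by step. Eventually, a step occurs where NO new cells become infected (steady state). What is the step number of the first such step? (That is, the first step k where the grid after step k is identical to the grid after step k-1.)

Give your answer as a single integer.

Answer: 8

Derivation:
Step 0 (initial): 2 infected
Step 1: +3 new -> 5 infected
Step 2: +4 new -> 9 infected
Step 3: +5 new -> 14 infected
Step 4: +5 new -> 19 infected
Step 5: +6 new -> 25 infected
Step 6: +3 new -> 28 infected
Step 7: +1 new -> 29 infected
Step 8: +0 new -> 29 infected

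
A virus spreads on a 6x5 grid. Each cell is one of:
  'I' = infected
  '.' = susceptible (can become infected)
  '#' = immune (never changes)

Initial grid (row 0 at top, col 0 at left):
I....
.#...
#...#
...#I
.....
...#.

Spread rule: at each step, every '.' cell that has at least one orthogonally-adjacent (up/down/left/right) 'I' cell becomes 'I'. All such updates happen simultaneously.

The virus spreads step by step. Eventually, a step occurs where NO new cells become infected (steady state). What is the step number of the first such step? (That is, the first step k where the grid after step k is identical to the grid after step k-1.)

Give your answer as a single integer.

Step 0 (initial): 2 infected
Step 1: +3 new -> 5 infected
Step 2: +3 new -> 8 infected
Step 3: +3 new -> 11 infected
Step 4: +6 new -> 17 infected
Step 5: +6 new -> 23 infected
Step 6: +2 new -> 25 infected
Step 7: +0 new -> 25 infected

Answer: 7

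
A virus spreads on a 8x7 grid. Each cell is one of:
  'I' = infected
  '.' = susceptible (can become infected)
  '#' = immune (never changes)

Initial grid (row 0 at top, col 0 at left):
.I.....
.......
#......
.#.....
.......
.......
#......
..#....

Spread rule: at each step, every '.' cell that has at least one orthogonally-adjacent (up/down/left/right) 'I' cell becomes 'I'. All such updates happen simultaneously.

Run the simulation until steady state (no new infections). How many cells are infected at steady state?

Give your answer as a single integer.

Step 0 (initial): 1 infected
Step 1: +3 new -> 4 infected
Step 2: +4 new -> 8 infected
Step 3: +3 new -> 11 infected
Step 4: +4 new -> 15 infected
Step 5: +5 new -> 20 infected
Step 6: +6 new -> 26 infected
Step 7: +7 new -> 33 infected
Step 8: +7 new -> 40 infected
Step 9: +5 new -> 45 infected
Step 10: +4 new -> 49 infected
Step 11: +2 new -> 51 infected
Step 12: +1 new -> 52 infected
Step 13: +0 new -> 52 infected

Answer: 52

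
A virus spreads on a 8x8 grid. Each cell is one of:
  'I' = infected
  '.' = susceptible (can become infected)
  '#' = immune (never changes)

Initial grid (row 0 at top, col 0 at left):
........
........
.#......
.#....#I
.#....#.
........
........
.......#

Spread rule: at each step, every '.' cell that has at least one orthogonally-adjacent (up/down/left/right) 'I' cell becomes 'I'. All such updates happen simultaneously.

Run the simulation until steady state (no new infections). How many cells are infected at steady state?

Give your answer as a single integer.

Answer: 58

Derivation:
Step 0 (initial): 1 infected
Step 1: +2 new -> 3 infected
Step 2: +3 new -> 6 infected
Step 3: +5 new -> 11 infected
Step 4: +6 new -> 17 infected
Step 5: +8 new -> 25 infected
Step 6: +8 new -> 33 infected
Step 7: +7 new -> 40 infected
Step 8: +6 new -> 46 infected
Step 9: +5 new -> 51 infected
Step 10: +5 new -> 56 infected
Step 11: +2 new -> 58 infected
Step 12: +0 new -> 58 infected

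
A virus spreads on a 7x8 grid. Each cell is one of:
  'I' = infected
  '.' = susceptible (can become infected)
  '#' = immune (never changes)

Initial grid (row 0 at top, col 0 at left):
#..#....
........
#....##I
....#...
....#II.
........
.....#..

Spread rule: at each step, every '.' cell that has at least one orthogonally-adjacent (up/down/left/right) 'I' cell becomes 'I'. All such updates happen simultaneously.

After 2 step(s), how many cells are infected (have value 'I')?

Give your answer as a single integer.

Answer: 15

Derivation:
Step 0 (initial): 3 infected
Step 1: +7 new -> 10 infected
Step 2: +5 new -> 15 infected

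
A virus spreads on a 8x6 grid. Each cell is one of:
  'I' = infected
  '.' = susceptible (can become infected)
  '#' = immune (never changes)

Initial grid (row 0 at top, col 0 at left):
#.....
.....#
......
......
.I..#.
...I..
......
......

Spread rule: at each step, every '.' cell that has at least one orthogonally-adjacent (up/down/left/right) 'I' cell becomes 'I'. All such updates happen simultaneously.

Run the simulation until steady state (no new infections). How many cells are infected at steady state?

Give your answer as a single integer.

Answer: 45

Derivation:
Step 0 (initial): 2 infected
Step 1: +8 new -> 10 infected
Step 2: +10 new -> 20 infected
Step 3: +11 new -> 31 infected
Step 4: +8 new -> 39 infected
Step 5: +4 new -> 43 infected
Step 6: +1 new -> 44 infected
Step 7: +1 new -> 45 infected
Step 8: +0 new -> 45 infected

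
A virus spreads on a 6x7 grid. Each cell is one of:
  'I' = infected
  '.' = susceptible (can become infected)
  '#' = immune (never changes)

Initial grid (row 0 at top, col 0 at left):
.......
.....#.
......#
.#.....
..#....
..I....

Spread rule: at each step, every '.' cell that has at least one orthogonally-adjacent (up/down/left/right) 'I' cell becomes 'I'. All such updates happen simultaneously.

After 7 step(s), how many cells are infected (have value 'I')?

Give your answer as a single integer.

Answer: 34

Derivation:
Step 0 (initial): 1 infected
Step 1: +2 new -> 3 infected
Step 2: +4 new -> 7 infected
Step 3: +4 new -> 11 infected
Step 4: +6 new -> 17 infected
Step 5: +6 new -> 23 infected
Step 6: +7 new -> 30 infected
Step 7: +4 new -> 34 infected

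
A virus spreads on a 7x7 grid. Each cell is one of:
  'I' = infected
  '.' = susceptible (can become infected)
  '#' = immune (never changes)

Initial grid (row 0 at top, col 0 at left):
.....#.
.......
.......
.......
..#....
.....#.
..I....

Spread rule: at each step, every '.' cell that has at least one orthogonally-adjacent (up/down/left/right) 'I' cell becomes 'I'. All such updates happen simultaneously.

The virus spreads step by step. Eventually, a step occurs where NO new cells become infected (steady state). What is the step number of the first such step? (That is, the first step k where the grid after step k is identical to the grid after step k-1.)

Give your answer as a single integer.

Answer: 11

Derivation:
Step 0 (initial): 1 infected
Step 1: +3 new -> 4 infected
Step 2: +4 new -> 8 infected
Step 3: +5 new -> 13 infected
Step 4: +5 new -> 18 infected
Step 5: +7 new -> 25 infected
Step 6: +7 new -> 32 infected
Step 7: +7 new -> 39 infected
Step 8: +5 new -> 44 infected
Step 9: +1 new -> 45 infected
Step 10: +1 new -> 46 infected
Step 11: +0 new -> 46 infected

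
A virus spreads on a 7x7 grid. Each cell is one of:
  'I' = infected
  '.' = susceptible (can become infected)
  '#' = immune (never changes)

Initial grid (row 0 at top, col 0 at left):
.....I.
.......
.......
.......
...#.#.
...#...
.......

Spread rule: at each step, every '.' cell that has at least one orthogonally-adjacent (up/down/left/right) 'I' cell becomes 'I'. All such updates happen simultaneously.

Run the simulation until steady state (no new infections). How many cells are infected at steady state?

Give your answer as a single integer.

Answer: 46

Derivation:
Step 0 (initial): 1 infected
Step 1: +3 new -> 4 infected
Step 2: +4 new -> 8 infected
Step 3: +5 new -> 13 infected
Step 4: +5 new -> 18 infected
Step 5: +6 new -> 24 infected
Step 6: +5 new -> 29 infected
Step 7: +6 new -> 35 infected
Step 8: +5 new -> 40 infected
Step 9: +3 new -> 43 infected
Step 10: +2 new -> 45 infected
Step 11: +1 new -> 46 infected
Step 12: +0 new -> 46 infected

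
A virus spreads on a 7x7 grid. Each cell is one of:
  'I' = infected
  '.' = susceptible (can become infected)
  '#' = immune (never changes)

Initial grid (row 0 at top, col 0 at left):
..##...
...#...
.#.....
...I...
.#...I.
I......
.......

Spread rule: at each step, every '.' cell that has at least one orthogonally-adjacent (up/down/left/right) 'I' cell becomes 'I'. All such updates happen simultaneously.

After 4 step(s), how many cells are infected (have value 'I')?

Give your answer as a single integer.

Answer: 41

Derivation:
Step 0 (initial): 3 infected
Step 1: +11 new -> 14 infected
Step 2: +13 new -> 27 infected
Step 3: +9 new -> 36 infected
Step 4: +5 new -> 41 infected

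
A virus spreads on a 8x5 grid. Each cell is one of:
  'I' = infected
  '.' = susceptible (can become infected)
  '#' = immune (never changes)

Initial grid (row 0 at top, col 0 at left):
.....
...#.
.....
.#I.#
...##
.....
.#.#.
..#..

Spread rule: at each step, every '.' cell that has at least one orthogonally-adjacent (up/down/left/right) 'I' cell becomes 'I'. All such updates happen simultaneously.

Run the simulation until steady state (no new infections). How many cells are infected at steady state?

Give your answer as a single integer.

Step 0 (initial): 1 infected
Step 1: +3 new -> 4 infected
Step 2: +5 new -> 9 infected
Step 3: +8 new -> 17 infected
Step 4: +7 new -> 24 infected
Step 5: +4 new -> 28 infected
Step 6: +2 new -> 30 infected
Step 7: +2 new -> 32 infected
Step 8: +0 new -> 32 infected

Answer: 32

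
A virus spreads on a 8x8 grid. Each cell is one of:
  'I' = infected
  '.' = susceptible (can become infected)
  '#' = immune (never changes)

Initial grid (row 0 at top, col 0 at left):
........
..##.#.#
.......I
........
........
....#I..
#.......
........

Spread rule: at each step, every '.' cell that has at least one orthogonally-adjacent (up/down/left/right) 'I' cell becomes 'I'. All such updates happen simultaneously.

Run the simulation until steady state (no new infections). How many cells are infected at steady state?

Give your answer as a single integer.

Answer: 58

Derivation:
Step 0 (initial): 2 infected
Step 1: +5 new -> 7 infected
Step 2: +11 new -> 18 infected
Step 3: +8 new -> 26 infected
Step 4: +10 new -> 36 infected
Step 5: +7 new -> 43 infected
Step 6: +6 new -> 49 infected
Step 7: +6 new -> 55 infected
Step 8: +2 new -> 57 infected
Step 9: +1 new -> 58 infected
Step 10: +0 new -> 58 infected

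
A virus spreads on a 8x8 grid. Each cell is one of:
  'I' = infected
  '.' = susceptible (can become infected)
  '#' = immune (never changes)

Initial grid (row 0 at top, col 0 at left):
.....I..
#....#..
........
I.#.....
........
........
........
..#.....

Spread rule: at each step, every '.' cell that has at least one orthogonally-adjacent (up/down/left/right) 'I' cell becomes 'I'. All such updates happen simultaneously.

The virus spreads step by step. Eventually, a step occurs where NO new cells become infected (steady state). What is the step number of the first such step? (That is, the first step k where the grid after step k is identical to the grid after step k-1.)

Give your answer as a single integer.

Step 0 (initial): 2 infected
Step 1: +5 new -> 7 infected
Step 2: +7 new -> 14 infected
Step 3: +10 new -> 24 infected
Step 4: +11 new -> 35 infected
Step 5: +9 new -> 44 infected
Step 6: +5 new -> 49 infected
Step 7: +5 new -> 54 infected
Step 8: +4 new -> 58 infected
Step 9: +2 new -> 60 infected
Step 10: +0 new -> 60 infected

Answer: 10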